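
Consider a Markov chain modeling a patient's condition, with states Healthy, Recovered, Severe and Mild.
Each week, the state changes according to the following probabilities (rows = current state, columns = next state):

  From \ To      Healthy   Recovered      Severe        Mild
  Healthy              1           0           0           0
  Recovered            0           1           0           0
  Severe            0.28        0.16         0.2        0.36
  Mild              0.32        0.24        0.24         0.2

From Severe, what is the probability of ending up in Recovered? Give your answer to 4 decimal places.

0.3873

Let h(s) be the probability of absorption at Recovered starting from transient state s. Then h(Recovered) = 1 and h(Healthy) = 0. By first-step analysis:
h(Severe) = 0.28·0 + 0.16·1 + 0.2·h(Severe) + 0.36·h(Mild)
h(Mild) = 0.32·0 + 0.24·1 + 0.24·h(Severe) + 0.2·h(Mild)
Solving: h(Severe) = 0.3873, h(Mild) = 0.4162.
Starting from Severe, the probability is 0.3873.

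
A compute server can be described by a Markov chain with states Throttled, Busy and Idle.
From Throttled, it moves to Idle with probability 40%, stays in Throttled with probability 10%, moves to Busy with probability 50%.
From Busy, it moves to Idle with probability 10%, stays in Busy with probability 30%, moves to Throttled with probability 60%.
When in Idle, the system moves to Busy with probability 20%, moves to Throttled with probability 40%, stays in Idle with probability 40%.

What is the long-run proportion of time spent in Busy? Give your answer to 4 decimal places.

Let the stationary distribution be π with π = πP and π_1 + π_2 + π_3 = 1.
π_1 = 0.1·π_1 + 0.6·π_2 + 0.4·π_3
π_2 = 0.5·π_1 + 0.3·π_2 + 0.2·π_3
Solving with the normalization constraint gives π = (0.3604, 0.3423, 0.2973).
So the stationary probability of Busy is 0.3423.

0.3423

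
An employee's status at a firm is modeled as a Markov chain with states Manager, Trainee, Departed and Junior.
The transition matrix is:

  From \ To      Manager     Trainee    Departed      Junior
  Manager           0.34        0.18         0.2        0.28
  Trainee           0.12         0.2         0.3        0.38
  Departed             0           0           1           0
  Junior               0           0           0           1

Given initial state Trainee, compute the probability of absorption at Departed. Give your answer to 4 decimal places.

0.4384

Let h(s) be the probability of absorption at Departed starting from transient state s. Then h(Departed) = 1 and h(Junior) = 0. By first-step analysis:
h(Manager) = 0.34·h(Manager) + 0.18·h(Trainee) + 0.2·1 + 0.28·0
h(Trainee) = 0.12·h(Manager) + 0.2·h(Trainee) + 0.3·1 + 0.38·0
Solving: h(Manager) = 0.4226, h(Trainee) = 0.4384.
Starting from Trainee, the probability is 0.4384.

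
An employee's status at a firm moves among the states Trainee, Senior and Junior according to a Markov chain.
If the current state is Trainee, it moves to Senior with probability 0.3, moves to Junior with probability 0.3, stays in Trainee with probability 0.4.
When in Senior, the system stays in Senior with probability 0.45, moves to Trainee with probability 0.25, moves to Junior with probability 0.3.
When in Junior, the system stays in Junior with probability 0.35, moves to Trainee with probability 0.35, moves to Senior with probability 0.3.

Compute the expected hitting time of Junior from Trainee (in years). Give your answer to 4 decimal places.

3.3333

Let t(s) be the expected number of years to first reach Junior from state s, with t(Junior) = 0. Conditioning on the first year:
t(Trainee) = 1 + 0.4·t(Trainee) + 0.3·t(Senior)
t(Senior) = 1 + 0.25·t(Trainee) + 0.45·t(Senior)
Solving: t(Trainee) = 3.3333, t(Senior) = 3.3333.
Expected years from Trainee to Junior: 3.3333.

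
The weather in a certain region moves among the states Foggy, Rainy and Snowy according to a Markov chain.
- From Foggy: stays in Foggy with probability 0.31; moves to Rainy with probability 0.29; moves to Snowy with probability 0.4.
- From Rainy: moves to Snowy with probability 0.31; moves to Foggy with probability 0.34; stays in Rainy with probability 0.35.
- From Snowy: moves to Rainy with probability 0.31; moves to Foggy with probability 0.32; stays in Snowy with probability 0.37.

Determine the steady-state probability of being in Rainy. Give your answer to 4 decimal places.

Let the stationary distribution be π with π = πP and π_1 + π_2 + π_3 = 1.
π_1 = 0.31·π_1 + 0.34·π_2 + 0.32·π_3
π_2 = 0.29·π_1 + 0.35·π_2 + 0.31·π_3
Solving with the normalization constraint gives π = (0.3231, 0.3162, 0.3607).
So the stationary probability of Rainy is 0.3162.

0.3162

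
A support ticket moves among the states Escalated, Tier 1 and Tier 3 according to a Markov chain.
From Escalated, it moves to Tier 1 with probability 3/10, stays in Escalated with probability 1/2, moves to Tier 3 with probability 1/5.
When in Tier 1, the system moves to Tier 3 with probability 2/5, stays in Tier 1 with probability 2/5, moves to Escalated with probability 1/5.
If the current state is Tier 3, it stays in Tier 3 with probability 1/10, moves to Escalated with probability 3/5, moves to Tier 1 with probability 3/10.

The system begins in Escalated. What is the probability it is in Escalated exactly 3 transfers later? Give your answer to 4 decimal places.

Propagate the distribution vector 3 transfers from Escalated.
After 0 transfers: (1.0000, 0.0000, 0.0000)
After 1 transfer: (0.5000, 0.3000, 0.2000)
After 2 transfers: (0.4300, 0.3300, 0.2400)
After 3 transfers: (0.4250, 0.3330, 0.2420)
P(in Escalated after 3 transfers) = 0.4250

0.4250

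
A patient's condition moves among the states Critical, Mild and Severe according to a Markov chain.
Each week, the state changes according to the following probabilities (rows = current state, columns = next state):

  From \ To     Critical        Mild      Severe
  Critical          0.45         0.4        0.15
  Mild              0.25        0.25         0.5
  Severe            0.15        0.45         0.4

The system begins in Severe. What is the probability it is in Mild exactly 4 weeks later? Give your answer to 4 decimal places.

0.3636

Propagate the distribution vector 4 weeks from Severe.
After 0 weeks: (0.0000, 0.0000, 1.0000)
After 1 week: (0.1500, 0.4500, 0.4000)
After 2 weeks: (0.2400, 0.3525, 0.4075)
After 3 weeks: (0.2573, 0.3675, 0.3753)
After 4 weeks: (0.2639, 0.3636, 0.3724)
P(in Mild after 4 weeks) = 0.3636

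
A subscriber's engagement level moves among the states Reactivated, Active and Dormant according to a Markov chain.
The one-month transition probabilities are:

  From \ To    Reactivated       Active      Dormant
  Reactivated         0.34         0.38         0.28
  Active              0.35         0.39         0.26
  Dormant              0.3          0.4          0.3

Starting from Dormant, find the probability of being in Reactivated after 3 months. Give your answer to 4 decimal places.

0.3328

Propagate the distribution vector 3 months from Dormant.
After 0 months: (0.0000, 0.0000, 1.0000)
After 1 month: (0.3000, 0.4000, 0.3000)
After 2 months: (0.3320, 0.3900, 0.2780)
After 3 months: (0.3328, 0.3895, 0.2778)
P(in Reactivated after 3 months) = 0.3328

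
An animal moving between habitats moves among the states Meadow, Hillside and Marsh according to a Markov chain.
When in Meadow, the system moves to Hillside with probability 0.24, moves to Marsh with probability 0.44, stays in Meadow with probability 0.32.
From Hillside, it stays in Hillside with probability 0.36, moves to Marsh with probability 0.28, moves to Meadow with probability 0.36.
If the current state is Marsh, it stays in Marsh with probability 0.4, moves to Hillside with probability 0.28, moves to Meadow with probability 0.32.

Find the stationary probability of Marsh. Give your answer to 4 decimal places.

0.3785

Let the stationary distribution be π with π = πP and π_1 + π_2 + π_3 = 1.
π_1 = 0.32·π_1 + 0.36·π_2 + 0.32·π_3
π_2 = 0.24·π_1 + 0.36·π_2 + 0.28·π_3
Solving with the normalization constraint gives π = (0.3316, 0.2899, 0.3785).
So the stationary probability of Marsh is 0.3785.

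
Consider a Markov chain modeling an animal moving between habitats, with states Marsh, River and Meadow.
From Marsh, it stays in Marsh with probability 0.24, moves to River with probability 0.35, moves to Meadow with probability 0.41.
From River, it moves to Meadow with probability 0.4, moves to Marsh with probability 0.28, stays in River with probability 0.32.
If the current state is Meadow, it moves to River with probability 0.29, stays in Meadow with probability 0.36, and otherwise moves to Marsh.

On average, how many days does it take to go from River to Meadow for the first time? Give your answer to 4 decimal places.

Let t(s) be the expected number of days to first reach Meadow from state s, with t(Meadow) = 0. Conditioning on the first day:
t(Marsh) = 1 + 0.24·t(Marsh) + 0.35·t(River)
t(River) = 1 + 0.28·t(Marsh) + 0.32·t(River)
Solving: t(Marsh) = 2.4594, t(River) = 2.4833.
Expected days from River to Meadow: 2.4833.

2.4833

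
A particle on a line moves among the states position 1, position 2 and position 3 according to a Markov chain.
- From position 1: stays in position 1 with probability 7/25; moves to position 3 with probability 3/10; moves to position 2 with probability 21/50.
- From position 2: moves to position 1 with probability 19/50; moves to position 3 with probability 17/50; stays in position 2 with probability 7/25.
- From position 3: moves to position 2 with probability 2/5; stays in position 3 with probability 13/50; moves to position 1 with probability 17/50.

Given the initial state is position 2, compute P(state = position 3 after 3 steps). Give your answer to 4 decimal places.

Propagate the distribution vector 3 steps from position 2.
After 0 steps: (0.0000, 1.0000, 0.0000)
After 1 step: (0.3800, 0.2800, 0.3400)
After 2 steps: (0.3284, 0.3740, 0.2976)
After 3 steps: (0.3353, 0.3617, 0.3031)
P(in position 3 after 3 steps) = 0.3031

0.3031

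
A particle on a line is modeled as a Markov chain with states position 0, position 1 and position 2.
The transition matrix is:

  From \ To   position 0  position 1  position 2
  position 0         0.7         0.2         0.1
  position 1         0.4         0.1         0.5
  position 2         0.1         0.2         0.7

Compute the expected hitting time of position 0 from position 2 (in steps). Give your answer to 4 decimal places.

Let t(s) be the expected number of steps to first reach position 0 from state s, with t(position 0) = 0. Conditioning on the first step:
t(position 1) = 1 + 0.1·t(position 1) + 0.5·t(position 2)
t(position 2) = 1 + 0.2·t(position 1) + 0.7·t(position 2)
Solving: t(position 1) = 4.7059, t(position 2) = 6.4706.
Expected steps from position 2 to position 0: 6.4706.

6.4706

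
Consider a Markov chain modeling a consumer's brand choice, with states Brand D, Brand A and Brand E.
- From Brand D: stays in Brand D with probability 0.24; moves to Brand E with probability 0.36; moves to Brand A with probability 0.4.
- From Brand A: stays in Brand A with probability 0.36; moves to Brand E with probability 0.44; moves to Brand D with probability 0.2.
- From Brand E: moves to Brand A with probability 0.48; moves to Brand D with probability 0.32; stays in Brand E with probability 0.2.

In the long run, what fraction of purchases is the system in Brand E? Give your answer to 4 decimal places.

Let the stationary distribution be π with π = πP and π_1 + π_2 + π_3 = 1.
π_1 = 0.24·π_1 + 0.2·π_2 + 0.32·π_3
π_2 = 0.4·π_1 + 0.36·π_2 + 0.48·π_3
Solving with the normalization constraint gives π = (0.2507, 0.4107, 0.3387).
So the stationary probability of Brand E is 0.3387.

0.3387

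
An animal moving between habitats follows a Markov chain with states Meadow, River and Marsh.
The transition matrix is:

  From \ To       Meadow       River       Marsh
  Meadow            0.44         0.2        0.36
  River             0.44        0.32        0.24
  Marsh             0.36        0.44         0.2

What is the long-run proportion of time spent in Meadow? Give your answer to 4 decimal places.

Let the stationary distribution be π with π = πP and π_1 + π_2 + π_3 = 1.
π_1 = 0.44·π_1 + 0.44·π_2 + 0.36·π_3
π_2 = 0.2·π_1 + 0.32·π_2 + 0.44·π_3
Solving with the normalization constraint gives π = (0.4177, 0.3034, 0.2790).
So the stationary probability of Meadow is 0.4177.

0.4177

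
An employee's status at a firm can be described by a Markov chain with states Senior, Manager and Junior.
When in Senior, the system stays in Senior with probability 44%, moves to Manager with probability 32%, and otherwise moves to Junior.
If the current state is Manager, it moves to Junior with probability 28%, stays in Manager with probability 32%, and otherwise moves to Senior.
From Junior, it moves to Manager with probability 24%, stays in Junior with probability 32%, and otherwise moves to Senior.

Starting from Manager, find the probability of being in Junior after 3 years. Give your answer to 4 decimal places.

0.2739

Propagate the distribution vector 3 years from Manager.
After 0 years: (0.0000, 1.0000, 0.0000)
After 1 year: (0.4000, 0.3200, 0.2800)
After 2 years: (0.4272, 0.2976, 0.2752)
After 3 years: (0.4281, 0.2980, 0.2739)
P(in Junior after 3 years) = 0.2739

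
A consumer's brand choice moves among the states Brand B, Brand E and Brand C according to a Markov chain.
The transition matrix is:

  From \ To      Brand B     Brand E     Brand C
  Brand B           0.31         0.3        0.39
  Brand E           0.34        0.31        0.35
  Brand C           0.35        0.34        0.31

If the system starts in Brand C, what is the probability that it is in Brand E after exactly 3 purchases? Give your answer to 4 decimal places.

0.3172

Propagate the distribution vector 3 purchases from Brand C.
After 0 purchases: (0.0000, 0.0000, 1.0000)
After 1 purchase: (0.3500, 0.3400, 0.3100)
After 2 purchases: (0.3326, 0.3158, 0.3516)
After 3 purchases: (0.3335, 0.3172, 0.3492)
P(in Brand E after 3 purchases) = 0.3172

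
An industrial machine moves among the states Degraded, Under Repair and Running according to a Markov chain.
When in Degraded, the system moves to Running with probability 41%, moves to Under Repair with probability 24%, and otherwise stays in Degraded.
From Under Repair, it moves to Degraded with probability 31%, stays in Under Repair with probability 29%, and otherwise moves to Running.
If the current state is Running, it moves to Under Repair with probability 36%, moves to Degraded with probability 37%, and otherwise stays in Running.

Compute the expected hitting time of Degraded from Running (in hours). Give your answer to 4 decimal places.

2.8587

Let t(s) be the expected number of hours to first reach Degraded from state s, with t(Degraded) = 0. Conditioning on the first hour:
t(Under Repair) = 1 + 0.29·t(Under Repair) + 0.4·t(Running)
t(Running) = 1 + 0.36·t(Under Repair) + 0.27·t(Running)
Solving: t(Under Repair) = 3.0190, t(Running) = 2.8587.
Expected hours from Running to Degraded: 2.8587.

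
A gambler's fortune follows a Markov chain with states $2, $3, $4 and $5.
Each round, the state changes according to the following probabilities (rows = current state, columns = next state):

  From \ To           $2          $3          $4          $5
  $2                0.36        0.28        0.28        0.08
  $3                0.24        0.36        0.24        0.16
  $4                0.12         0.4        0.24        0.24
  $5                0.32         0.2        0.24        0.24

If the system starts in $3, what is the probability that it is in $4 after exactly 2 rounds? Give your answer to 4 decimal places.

Propagate the distribution vector 2 rounds from $3.
After 0 rounds: (0.0000, 1.0000, 0.0000, 0.0000)
After 1 round: (0.2400, 0.3600, 0.2400, 0.1600)
After 2 rounds: (0.2528, 0.3248, 0.2496, 0.1728)
P(in $4 after 2 rounds) = 0.2496

0.2496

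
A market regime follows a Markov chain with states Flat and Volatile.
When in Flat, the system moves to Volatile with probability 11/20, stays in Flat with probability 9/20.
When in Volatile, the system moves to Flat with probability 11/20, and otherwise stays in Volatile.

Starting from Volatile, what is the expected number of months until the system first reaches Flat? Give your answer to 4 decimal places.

Let t(s) be the expected number of months to first reach Flat from state s, with t(Flat) = 0. Conditioning on the first month:
t(Volatile) = 1 + 0.45·t(Volatile)
Solving: t(Volatile) = 1.8182.
Expected months from Volatile to Flat: 1.8182.

1.8182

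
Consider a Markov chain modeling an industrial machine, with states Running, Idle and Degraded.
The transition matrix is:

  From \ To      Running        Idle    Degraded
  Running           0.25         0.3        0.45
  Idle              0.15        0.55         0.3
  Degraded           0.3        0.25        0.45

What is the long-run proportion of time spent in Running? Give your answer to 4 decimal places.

Let the stationary distribution be π with π = πP and π_1 + π_2 + π_3 = 1.
π_1 = 0.25·π_1 + 0.15·π_2 + 0.3·π_3
π_2 = 0.3·π_1 + 0.55·π_2 + 0.25·π_3
Solving with the normalization constraint gives π = (0.2323, 0.3737, 0.3939).
So the stationary probability of Running is 0.2323.

0.2323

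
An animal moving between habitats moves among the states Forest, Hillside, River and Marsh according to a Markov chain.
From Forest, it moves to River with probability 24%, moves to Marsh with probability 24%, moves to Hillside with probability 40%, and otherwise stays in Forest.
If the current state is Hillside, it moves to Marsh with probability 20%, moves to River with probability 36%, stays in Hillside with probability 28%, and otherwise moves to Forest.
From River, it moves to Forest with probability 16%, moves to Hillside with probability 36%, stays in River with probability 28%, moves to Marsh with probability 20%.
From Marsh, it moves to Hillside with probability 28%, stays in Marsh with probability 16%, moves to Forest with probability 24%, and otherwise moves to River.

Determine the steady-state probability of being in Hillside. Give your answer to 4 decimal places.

0.3249

Let the stationary distribution be π with π = πP and π_1 + π_2 + π_3 + π_4 = 1.
π_1 = 0.12·π_1 + 0.16·π_2 + 0.16·π_3 + 0.24·π_4
π_2 = 0.4·π_1 + 0.28·π_2 + 0.36·π_3 + 0.28·π_4
π_3 = 0.24·π_1 + 0.36·π_2 + 0.28·π_3 + 0.32·π_4
Solving with the normalization constraint gives π = (0.1691, 0.3249, 0.3072, 0.1988).
So the stationary probability of Hillside is 0.3249.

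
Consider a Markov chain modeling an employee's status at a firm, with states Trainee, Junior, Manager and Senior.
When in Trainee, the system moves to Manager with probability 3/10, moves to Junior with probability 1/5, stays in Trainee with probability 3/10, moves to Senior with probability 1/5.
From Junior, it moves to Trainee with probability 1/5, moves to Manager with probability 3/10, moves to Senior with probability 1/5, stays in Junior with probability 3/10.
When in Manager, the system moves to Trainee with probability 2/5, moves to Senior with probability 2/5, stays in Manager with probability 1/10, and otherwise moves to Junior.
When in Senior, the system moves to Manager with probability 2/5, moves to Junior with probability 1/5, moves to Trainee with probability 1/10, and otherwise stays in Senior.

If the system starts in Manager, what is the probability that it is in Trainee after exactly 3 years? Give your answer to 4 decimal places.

Propagate the distribution vector 3 years from Manager.
After 0 years: (0.0000, 0.0000, 1.0000, 0.0000)
After 1 year: (0.4000, 0.1000, 0.1000, 0.4000)
After 2 years: (0.2200, 0.2000, 0.3200, 0.2600)
After 3 years: (0.2600, 0.1880, 0.2620, 0.2900)
P(in Trainee after 3 years) = 0.2600

0.2600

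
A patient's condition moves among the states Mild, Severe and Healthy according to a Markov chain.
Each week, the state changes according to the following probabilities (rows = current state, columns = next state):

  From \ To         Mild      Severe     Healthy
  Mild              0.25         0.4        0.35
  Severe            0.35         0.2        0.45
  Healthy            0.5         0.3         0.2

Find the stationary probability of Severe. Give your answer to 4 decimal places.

0.3058

Let the stationary distribution be π with π = πP and π_1 + π_2 + π_3 = 1.
π_1 = 0.25·π_1 + 0.35·π_2 + 0.5·π_3
π_2 = 0.4·π_1 + 0.2·π_2 + 0.3·π_3
Solving with the normalization constraint gives π = (0.3633, 0.3058, 0.3309).
So the stationary probability of Severe is 0.3058.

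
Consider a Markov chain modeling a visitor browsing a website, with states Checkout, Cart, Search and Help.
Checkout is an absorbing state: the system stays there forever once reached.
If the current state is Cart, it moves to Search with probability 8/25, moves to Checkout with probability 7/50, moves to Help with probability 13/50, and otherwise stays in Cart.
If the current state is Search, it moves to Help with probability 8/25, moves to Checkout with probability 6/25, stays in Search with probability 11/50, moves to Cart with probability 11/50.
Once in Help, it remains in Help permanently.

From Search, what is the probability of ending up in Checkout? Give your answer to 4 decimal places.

Let h(s) be the probability of absorption at Checkout starting from transient state s. Then h(Checkout) = 1 and h(Help) = 0. By first-step analysis:
h(Cart) = 0.14·1 + 0.28·h(Cart) + 0.32·h(Search) + 0.26·0
h(Search) = 0.24·1 + 0.22·h(Cart) + 0.22·h(Search) + 0.32·0
Solving: h(Cart) = 0.3787, h(Search) = 0.4145.
Starting from Search, the probability is 0.4145.

0.4145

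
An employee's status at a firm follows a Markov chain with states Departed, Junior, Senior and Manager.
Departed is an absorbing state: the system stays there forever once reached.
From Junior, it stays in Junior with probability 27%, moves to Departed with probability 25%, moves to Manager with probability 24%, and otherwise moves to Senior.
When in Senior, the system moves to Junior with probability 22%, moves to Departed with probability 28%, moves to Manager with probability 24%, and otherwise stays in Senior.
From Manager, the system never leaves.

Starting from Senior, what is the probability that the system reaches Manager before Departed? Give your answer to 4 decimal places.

0.4678

Let h(s) be the probability of absorption at Manager starting from transient state s. Then h(Manager) = 1 and h(Departed) = 0. By first-step analysis:
h(Junior) = 0.25·0 + 0.27·h(Junior) + 0.24·h(Senior) + 0.24·1
h(Senior) = 0.28·0 + 0.22·h(Junior) + 0.26·h(Senior) + 0.24·1
Solving: h(Junior) = 0.4826, h(Senior) = 0.4678.
Starting from Senior, the probability is 0.4678.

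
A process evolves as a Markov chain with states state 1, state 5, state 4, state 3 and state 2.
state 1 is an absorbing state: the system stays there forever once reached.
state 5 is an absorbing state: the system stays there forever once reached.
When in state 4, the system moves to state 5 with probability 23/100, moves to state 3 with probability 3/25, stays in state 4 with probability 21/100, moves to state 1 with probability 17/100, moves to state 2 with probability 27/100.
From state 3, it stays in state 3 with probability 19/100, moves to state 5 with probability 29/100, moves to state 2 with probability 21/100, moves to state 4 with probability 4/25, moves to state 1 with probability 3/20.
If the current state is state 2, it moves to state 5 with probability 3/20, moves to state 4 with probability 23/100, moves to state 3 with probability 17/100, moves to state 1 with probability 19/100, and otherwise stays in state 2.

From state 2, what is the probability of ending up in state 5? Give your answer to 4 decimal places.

0.5145

Let h(s) be the probability of absorption at state 5 starting from transient state s. Then h(state 5) = 1 and h(state 1) = 0. By first-step analysis:
h(state 4) = 0.17·0 + 0.23·1 + 0.21·h(state 4) + 0.12·h(state 3) + 0.27·h(state 2)
h(state 3) = 0.15·0 + 0.29·1 + 0.16·h(state 4) + 0.19·h(state 3) + 0.21·h(state 2)
h(state 2) = 0.19·0 + 0.15·1 + 0.23·h(state 4) + 0.17·h(state 3) + 0.26·h(state 2)
Solving: h(state 4) = 0.5584, h(state 3) = 0.6017, h(state 2) = 0.5145.
Starting from state 2, the probability is 0.5145.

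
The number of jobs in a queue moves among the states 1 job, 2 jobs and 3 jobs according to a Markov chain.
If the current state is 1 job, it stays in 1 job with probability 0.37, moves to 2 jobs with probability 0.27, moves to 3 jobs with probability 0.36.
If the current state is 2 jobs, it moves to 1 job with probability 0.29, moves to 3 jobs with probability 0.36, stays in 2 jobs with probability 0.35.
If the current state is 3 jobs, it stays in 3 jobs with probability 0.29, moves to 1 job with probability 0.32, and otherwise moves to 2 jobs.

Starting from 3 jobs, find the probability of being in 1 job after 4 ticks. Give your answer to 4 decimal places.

Propagate the distribution vector 4 ticks from 3 jobs.
After 0 ticks: (0.0000, 0.0000, 1.0000)
After 1 tick: (0.3200, 0.3900, 0.2900)
After 2 ticks: (0.3243, 0.3360, 0.3397)
After 3 ticks: (0.3261, 0.3376, 0.3362)
After 4 ticks: (0.3262, 0.3374, 0.3365)
P(in 1 job after 4 ticks) = 0.3262

0.3262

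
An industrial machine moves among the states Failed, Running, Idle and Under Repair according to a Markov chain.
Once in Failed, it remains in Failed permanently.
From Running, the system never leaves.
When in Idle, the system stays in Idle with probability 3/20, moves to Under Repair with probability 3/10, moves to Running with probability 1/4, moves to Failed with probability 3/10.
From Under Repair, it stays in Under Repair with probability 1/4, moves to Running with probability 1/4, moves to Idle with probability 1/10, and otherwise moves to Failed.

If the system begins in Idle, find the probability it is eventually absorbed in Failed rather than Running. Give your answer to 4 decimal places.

0.5679

Let h(s) be the probability of absorption at Failed starting from transient state s. Then h(Failed) = 1 and h(Running) = 0. By first-step analysis:
h(Idle) = 0.3·1 + 0.25·0 + 0.15·h(Idle) + 0.3·h(Under Repair)
h(Under Repair) = 0.4·1 + 0.25·0 + 0.1·h(Idle) + 0.25·h(Under Repair)
Solving: h(Idle) = 0.5679, h(Under Repair) = 0.6091.
Starting from Idle, the probability is 0.5679.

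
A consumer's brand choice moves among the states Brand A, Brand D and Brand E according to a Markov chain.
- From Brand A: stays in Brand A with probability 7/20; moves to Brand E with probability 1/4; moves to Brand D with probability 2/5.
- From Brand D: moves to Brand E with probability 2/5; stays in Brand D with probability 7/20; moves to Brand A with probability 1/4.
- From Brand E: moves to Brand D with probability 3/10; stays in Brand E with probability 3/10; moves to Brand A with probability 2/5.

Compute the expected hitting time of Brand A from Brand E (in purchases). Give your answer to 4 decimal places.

2.8358

Let t(s) be the expected number of purchases to first reach Brand A from state s, with t(Brand A) = 0. Conditioning on the first purchase:
t(Brand D) = 1 + 0.35·t(Brand D) + 0.4·t(Brand E)
t(Brand E) = 1 + 0.3·t(Brand D) + 0.3·t(Brand E)
Solving: t(Brand D) = 3.2836, t(Brand E) = 2.8358.
Expected purchases from Brand E to Brand A: 2.8358.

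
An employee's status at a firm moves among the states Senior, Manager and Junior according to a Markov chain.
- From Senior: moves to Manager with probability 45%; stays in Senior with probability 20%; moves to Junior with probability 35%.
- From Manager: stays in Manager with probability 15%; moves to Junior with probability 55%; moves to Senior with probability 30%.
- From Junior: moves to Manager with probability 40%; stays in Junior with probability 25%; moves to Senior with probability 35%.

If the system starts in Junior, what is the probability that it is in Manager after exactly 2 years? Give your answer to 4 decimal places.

Sum over the intermediate state after 1 year:
P = P(Junior→Senior)·P(Senior→Manager) + P(Junior→Manager)·P(Manager→Manager) + P(Junior→Junior)·P(Junior→Manager)
  = 0.35×0.45 + 0.4×0.15 + 0.25×0.4
  = 0.1575 + 0.0600 + 0.1000 = 0.3175

0.3175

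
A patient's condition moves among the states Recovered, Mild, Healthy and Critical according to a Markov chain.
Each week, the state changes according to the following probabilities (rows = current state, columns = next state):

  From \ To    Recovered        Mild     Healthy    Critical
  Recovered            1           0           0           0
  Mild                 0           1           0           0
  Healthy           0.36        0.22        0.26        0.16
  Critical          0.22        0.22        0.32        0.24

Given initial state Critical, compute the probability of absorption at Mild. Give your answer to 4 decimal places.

Let h(s) be the probability of absorption at Mild starting from transient state s. Then h(Mild) = 1 and h(Recovered) = 0. By first-step analysis:
h(Healthy) = 0.36·0 + 0.22·1 + 0.26·h(Healthy) + 0.16·h(Critical)
h(Critical) = 0.22·0 + 0.22·1 + 0.32·h(Healthy) + 0.24·h(Critical)
Solving: h(Healthy) = 0.3959, h(Critical) = 0.4562.
Starting from Critical, the probability is 0.4562.

0.4562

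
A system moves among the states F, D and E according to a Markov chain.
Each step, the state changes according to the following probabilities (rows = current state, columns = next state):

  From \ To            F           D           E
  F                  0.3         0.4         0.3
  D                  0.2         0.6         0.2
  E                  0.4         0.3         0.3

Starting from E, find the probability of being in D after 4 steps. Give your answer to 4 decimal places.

Propagate the distribution vector 4 steps from E.
After 0 steps: (0.0000, 0.0000, 1.0000)
After 1 step: (0.4000, 0.3000, 0.3000)
After 2 steps: (0.3000, 0.4300, 0.2700)
After 3 steps: (0.2840, 0.4590, 0.2570)
After 4 steps: (0.2798, 0.4661, 0.2541)
P(in D after 4 steps) = 0.4661

0.4661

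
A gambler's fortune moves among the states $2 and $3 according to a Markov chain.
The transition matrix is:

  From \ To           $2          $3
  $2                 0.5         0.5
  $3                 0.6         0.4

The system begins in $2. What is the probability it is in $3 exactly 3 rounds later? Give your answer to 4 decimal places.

Propagate the distribution vector 3 rounds from $2.
After 0 rounds: (1.0000, 0.0000)
After 1 round: (0.5000, 0.5000)
After 2 rounds: (0.5500, 0.4500)
After 3 rounds: (0.5450, 0.4550)
P(in $3 after 3 rounds) = 0.4550

0.4550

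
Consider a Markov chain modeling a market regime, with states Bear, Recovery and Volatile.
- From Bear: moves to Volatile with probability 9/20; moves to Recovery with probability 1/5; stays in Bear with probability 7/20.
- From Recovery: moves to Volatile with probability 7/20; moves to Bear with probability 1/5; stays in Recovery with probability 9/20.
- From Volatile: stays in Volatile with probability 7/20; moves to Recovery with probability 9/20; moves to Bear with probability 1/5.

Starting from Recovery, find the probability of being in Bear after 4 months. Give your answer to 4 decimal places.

0.2352

Propagate the distribution vector 4 months from Recovery.
After 0 months: (0.0000, 1.0000, 0.0000)
After 1 month: (0.2000, 0.4500, 0.3500)
After 2 months: (0.2300, 0.4000, 0.3700)
After 3 months: (0.2345, 0.3925, 0.3730)
After 4 months: (0.2352, 0.3914, 0.3735)
P(in Bear after 4 months) = 0.2352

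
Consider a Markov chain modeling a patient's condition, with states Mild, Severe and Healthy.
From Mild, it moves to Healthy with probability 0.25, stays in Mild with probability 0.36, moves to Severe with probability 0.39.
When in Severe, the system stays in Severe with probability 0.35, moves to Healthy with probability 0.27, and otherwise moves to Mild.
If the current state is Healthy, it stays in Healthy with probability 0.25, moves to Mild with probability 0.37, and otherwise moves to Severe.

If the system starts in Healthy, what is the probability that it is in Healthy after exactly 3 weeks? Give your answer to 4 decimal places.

Propagate the distribution vector 3 weeks from Healthy.
After 0 weeks: (0.0000, 0.0000, 1.0000)
After 1 week: (0.3700, 0.3800, 0.2500)
After 2 weeks: (0.3701, 0.3723, 0.2576)
After 3 weeks: (0.3700, 0.3725, 0.2574)
P(in Healthy after 3 weeks) = 0.2574

0.2574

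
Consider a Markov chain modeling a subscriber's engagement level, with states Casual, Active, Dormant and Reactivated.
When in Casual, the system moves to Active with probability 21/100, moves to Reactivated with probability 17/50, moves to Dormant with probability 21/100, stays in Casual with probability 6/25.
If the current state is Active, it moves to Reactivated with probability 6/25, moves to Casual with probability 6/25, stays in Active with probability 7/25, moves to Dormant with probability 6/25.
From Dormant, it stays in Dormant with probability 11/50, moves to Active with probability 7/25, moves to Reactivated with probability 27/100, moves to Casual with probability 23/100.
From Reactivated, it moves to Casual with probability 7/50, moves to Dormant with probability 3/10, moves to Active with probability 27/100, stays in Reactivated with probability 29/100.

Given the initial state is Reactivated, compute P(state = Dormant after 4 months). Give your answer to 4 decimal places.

Propagate the distribution vector 4 months from Reactivated.
After 0 months: (0.0000, 0.0000, 0.0000, 1.0000)
After 1 month: (0.1400, 0.2700, 0.3000, 0.2900)
After 2 months: (0.2080, 0.2673, 0.2472, 0.2775)
After 3 months: (0.2098, 0.2627, 0.2455, 0.2821)
After 4 months: (0.2093, 0.2625, 0.2457, 0.2824)
P(in Dormant after 4 months) = 0.2457

0.2457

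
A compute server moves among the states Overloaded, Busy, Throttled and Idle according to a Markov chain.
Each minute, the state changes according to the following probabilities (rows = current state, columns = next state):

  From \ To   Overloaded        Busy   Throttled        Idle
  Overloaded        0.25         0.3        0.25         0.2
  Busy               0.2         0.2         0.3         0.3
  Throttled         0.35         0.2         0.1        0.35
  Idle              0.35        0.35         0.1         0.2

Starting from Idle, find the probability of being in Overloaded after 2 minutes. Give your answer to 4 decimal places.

Propagate the distribution vector 2 minutes from Idle.
After 0 minutes: (0.0000, 0.0000, 0.0000, 1.0000)
After 1 minute: (0.3500, 0.3500, 0.1000, 0.2000)
After 2 minutes: (0.2625, 0.2650, 0.2225, 0.2500)
P(in Overloaded after 2 minutes) = 0.2625

0.2625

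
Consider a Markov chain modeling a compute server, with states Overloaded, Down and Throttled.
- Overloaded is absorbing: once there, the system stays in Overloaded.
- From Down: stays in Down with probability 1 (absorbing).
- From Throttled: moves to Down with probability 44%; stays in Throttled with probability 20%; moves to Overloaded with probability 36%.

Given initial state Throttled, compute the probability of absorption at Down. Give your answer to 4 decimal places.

Let h(s) be the probability of absorption at Down starting from transient state s. Then h(Down) = 1 and h(Overloaded) = 0. By first-step analysis:
h(Throttled) = 0.36·0 + 0.44·1 + 0.2·h(Throttled)
Solving: h(Throttled) = 0.5500.
Starting from Throttled, the probability is 0.5500.

0.5500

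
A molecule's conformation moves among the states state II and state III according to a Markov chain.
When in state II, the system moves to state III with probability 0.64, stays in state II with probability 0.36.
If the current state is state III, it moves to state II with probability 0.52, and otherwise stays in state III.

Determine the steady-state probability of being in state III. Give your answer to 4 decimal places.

Let the stationary distribution be π with π = πP and π_1 + π_2 = 1.
π_1 = 0.36·π_1 + 0.52·π_2
Solving with the normalization constraint gives π = (0.4483, 0.5517).
So the stationary probability of state III is 0.5517.

0.5517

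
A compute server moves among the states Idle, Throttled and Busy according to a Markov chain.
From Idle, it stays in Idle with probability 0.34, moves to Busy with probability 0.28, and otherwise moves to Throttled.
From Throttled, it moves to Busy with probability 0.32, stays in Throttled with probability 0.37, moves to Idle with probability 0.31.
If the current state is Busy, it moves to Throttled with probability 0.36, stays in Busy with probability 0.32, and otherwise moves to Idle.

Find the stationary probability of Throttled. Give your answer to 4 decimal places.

Let the stationary distribution be π with π = πP and π_1 + π_2 + π_3 = 1.
π_1 = 0.34·π_1 + 0.31·π_2 + 0.32·π_3
π_2 = 0.38·π_1 + 0.37·π_2 + 0.36·π_3
Solving with the normalization constraint gives π = (0.3228, 0.3702, 0.3071).
So the stationary probability of Throttled is 0.3702.

0.3702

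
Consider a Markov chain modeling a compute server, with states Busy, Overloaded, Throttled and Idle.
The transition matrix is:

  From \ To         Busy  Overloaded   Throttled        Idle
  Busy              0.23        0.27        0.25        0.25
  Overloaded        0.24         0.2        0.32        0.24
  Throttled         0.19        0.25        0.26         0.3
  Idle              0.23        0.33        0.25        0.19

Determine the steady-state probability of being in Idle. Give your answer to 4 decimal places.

Let the stationary distribution be π with π = πP and π_1 + π_2 + π_3 + π_4 = 1.
π_1 = 0.23·π_1 + 0.24·π_2 + 0.19·π_3 + 0.23·π_4
π_2 = 0.27·π_1 + 0.2·π_2 + 0.25·π_3 + 0.33·π_4
π_3 = 0.25·π_1 + 0.32·π_2 + 0.26·π_3 + 0.25·π_4
Solving with the normalization constraint gives π = (0.2218, 0.2611, 0.2710, 0.2462).
So the stationary probability of Idle is 0.2462.

0.2462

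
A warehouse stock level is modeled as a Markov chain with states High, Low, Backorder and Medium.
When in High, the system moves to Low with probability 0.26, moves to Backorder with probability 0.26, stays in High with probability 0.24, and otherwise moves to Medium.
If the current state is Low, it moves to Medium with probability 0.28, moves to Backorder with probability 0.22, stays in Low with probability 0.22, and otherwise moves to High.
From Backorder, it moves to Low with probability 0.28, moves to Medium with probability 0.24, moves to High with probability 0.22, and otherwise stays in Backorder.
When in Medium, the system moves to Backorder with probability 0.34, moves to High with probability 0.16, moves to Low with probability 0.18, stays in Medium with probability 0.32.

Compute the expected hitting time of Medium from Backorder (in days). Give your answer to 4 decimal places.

3.9939

Let t(s) be the expected number of days to first reach Medium from state s, with t(Medium) = 0. Conditioning on the first day:
t(High) = 1 + 0.24·t(High) + 0.26·t(Low) + 0.26·t(Backorder)
t(Low) = 1 + 0.28·t(High) + 0.22·t(Low) + 0.22·t(Backorder)
t(Backorder) = 1 + 0.22·t(High) + 0.28·t(Low) + 0.26·t(Backorder)
Solving: t(High) = 3.9969, t(Low) = 3.8433, t(Backorder) = 3.9939.
Expected days from Backorder to Medium: 3.9939.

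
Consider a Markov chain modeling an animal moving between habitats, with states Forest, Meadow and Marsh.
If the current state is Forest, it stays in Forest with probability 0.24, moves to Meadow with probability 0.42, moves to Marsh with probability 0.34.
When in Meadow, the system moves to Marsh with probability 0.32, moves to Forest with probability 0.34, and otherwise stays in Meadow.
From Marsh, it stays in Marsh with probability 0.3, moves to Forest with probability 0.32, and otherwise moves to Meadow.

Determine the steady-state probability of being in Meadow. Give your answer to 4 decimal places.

0.3770

Let the stationary distribution be π with π = πP and π_1 + π_2 + π_3 = 1.
π_1 = 0.24·π_1 + 0.34·π_2 + 0.32·π_3
π_2 = 0.42·π_1 + 0.34·π_2 + 0.38·π_3
Solving with the normalization constraint gives π = (0.3033, 0.3770, 0.3197).
So the stationary probability of Meadow is 0.3770.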